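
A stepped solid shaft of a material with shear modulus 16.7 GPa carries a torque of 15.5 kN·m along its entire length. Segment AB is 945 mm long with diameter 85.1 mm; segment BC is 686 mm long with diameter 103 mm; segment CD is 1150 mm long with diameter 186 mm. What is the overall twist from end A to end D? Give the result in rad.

J_AB = π(0.0851)⁴/32 = 5.15×10^-6 m⁴; J_BC = π(0.103)⁴/32 = 1.10×10^-5 m⁴; J_CD = π(0.186)⁴/32 = 1.18×10^-4 m⁴.
θ = (T/G)·Σ L_i/J_i = (15500/16.7×10⁹)·(0.945/5.15×10^-6 + 0.686/1.10×10^-5 + 1.15/1.18×10^-4) = 0.2371 rad.

0.237 rad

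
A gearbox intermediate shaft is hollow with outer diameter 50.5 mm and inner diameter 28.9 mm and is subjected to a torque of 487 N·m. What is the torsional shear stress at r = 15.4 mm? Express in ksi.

J = π(d_o⁴ − d_i⁴)/32 = π(0.0505⁴ − 0.0289⁴)/32 = 5.700×10^-7 m⁴.
Shear stress varies linearly with radius: τ = T·r/J = 487.0 × 0.0154 / 5.700×10^-7 = 1.316×10^7 Pa.

1.91 ksi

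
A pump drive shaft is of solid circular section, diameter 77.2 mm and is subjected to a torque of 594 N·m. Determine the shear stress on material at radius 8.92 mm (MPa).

1.52 MPa

J = πd⁴/32 = π(0.0772)⁴/32 = 3.487×10^-6 m⁴.
Shear stress varies linearly with radius: τ = T·r/J = 594.0 × 0.00892 / 3.487×10^-6 = 1.519×10^6 Pa.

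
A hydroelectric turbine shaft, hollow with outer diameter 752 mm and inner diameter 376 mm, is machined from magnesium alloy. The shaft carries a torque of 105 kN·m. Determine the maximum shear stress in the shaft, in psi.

195 psi

J = π(d_o⁴ − d_i⁴)/32 = π(0.752⁴ − 0.376⁴)/32 = 0.02943 m⁴.
τ_max = T·r/J = 105000 × 0.376 / 0.02943 = 1.341×10^6 Pa.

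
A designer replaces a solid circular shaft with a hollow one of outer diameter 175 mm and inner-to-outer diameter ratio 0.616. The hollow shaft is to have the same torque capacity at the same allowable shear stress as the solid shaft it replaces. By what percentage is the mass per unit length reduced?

31.2 %

Equal τ_max and T ⇒ the solid shaft needs d_s³ = d_o³(1−k⁴), so d_s = 175·(1−0.616⁴)^(1/3) = 166.2 mm.
Area ratio A_h/A_s = d_o²(1−k²)/d_s² = (1−k²)/(1−k⁴)^(2/3) = 0.6883.
Mass saving = 1 − 0.6883 = 31.2 %.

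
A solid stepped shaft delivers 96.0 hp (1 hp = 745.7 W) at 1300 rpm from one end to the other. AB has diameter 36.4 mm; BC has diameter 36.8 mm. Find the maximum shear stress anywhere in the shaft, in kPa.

55500 kPa

ω = 2π·1300/60 = 136.1 rad/s, so T = P/ω = 96.0×745.7 / 136.1 = 525.9 N·m.
Under the same torque, τ_max = 16T/(πd³) is largest where d is smallest — segment AB (d = 36.4 mm).
τ_max = 16·525.9/(π·(0.0364)³) = 5.553×10^7 Pa.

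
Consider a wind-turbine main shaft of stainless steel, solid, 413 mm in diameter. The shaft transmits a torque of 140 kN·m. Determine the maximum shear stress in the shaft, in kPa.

10100 kPa

J = πd⁴/32 = π(0.413)⁴/32 = 2.856×10^-3 m⁴.
τ_max = T·r/J = 140000 × 0.206 / 2.856×10^-3 = 1.012×10^7 Pa.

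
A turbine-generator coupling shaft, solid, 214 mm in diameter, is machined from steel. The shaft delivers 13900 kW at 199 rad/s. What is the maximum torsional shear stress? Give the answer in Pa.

ω = 199 rad/s, so T = P/ω = 13900×10³ / 199.0 = 69850 N·m.
J = πd⁴/32 = π(0.214)⁴/32 = 2.059×10^-4 m⁴.
τ_max = T·r/J = 69850 × 0.107 / 2.059×10^-4 = 3.630×10^7 Pa.

3.63e7 Pa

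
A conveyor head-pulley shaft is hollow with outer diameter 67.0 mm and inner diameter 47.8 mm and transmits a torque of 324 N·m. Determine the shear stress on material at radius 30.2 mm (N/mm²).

J = π(d_o⁴ − d_i⁴)/32 = π(0.0670⁴ − 0.0478⁴)/32 = 1.466×10^-6 m⁴.
Shear stress varies linearly with radius: τ = T·r/J = 324.0 × 0.0302 / 1.466×10^-6 = 6.675×10^6 Pa.

6.68 N/mm²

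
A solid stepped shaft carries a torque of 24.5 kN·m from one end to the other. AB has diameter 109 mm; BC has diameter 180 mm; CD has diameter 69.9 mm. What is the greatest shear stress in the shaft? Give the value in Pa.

3.65e8 Pa

Under the same torque, τ_max = 16T/(πd³) is largest where d is smallest — segment CD (d = 69.9 mm).
τ_max = 16·24500/(π·(0.0699)³) = 3.653×10^8 Pa.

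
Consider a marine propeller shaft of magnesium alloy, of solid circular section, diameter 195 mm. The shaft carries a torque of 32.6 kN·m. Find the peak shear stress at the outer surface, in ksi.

3.25 ksi

J = πd⁴/32 = π(0.195)⁴/32 = 1.420×10^-4 m⁴.
τ_max = T·r/J = 32600 × 0.0975 / 1.420×10^-4 = 2.239×10^7 Pa.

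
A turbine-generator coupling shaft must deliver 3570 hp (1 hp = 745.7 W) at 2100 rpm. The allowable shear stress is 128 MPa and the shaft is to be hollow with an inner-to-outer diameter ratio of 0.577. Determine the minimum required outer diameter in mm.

ω = 2π·2100/60 = 219.9 rad/s, so T = P/ω = 3570×745.7 / 219.9 = 12110 N·m.
For a hollow shaft with d_i/d_o = 0.577: τ_max = 16T/(π d_o³ (1−k⁴)), so d_o = [16T/(π τ_allow (1−k⁴))]^(1/3) = [16·12110/(π·1.28×10^8·0.8892)]^(1/3) = 0.08152 m.

81.5 mm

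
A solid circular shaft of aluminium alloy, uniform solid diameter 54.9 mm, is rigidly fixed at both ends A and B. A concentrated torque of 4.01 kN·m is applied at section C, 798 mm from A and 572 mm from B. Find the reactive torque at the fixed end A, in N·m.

1670 N·m

With uniform GJ and both ends fixed, compatibility θ_AC = θ_CB gives T_A·a = T_B·b, together with T_A + T_B = T₀.
T_A = T₀·b/(a+b) = 4010·572/1370 = 1674 N·m; T_B = 2336 N·m.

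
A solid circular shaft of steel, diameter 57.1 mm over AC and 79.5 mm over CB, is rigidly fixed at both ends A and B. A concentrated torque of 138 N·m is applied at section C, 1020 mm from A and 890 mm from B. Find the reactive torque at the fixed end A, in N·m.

26.0 N·m

Compatibility: T_A·a/J_AC = T_B·b/J_CB with T_A + T_B = T₀.
J_AC = 1.04×10^-6 m⁴, J_CB = 3.92×10^-6 m⁴, so T_A = T₀·(J_AC/a)/((J_AC/a)+(J_CB/b)) = 26.01 N·m, T_B = 112.0 N·m.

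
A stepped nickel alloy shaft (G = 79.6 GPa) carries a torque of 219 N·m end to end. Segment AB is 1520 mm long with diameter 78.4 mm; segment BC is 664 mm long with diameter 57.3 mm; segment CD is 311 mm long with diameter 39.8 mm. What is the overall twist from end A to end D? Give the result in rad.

0.00633 rad

J_AB = π(0.0784)⁴/32 = 3.71×10^-6 m⁴; J_BC = π(0.0573)⁴/32 = 1.06×10^-6 m⁴; J_CD = π(0.0398)⁴/32 = 2.46×10^-7 m⁴.
θ = (T/G)·Σ L_i/J_i = (219.0/79.6×10⁹)·(1.52/3.71×10^-6 + 0.664/1.06×10^-6 + 0.311/2.46×10^-7) = 6.327×10^-3 rad.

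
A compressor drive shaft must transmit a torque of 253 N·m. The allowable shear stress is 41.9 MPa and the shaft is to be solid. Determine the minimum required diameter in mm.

For a solid shaft τ_max = 16T/(πd³), so d = (16T/(π τ_allow))^(1/3) = (16·253.0/(π·4.19×10^7))^(1/3) = 0.03133 m.

31.3 mm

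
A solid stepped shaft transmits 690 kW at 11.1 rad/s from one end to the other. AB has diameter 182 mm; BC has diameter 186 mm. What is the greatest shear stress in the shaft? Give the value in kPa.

52500 kPa

ω = 11.1 rad/s, so T = P/ω = 690×10³ / 11.10 = 62160 N·m.
Under the same torque, τ_max = 16T/(πd³) is largest where d is smallest — segment AB (d = 182 mm).
τ_max = 16·62160/(π·(0.182)³) = 5.251×10^7 Pa.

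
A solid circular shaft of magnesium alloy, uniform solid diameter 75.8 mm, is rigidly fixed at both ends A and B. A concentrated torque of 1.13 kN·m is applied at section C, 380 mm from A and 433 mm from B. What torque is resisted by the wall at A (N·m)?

602 N·m

With uniform GJ and both ends fixed, compatibility θ_AC = θ_CB gives T_A·a = T_B·b, together with T_A + T_B = T₀.
T_A = T₀·b/(a+b) = 1130·433/813.0 = 601.8 N·m; T_B = 528.2 N·m.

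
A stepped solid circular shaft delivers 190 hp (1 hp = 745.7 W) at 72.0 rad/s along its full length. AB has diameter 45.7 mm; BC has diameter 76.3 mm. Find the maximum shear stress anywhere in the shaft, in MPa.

ω = 72.0 rad/s, so T = P/ω = 190×745.7 / 72.00 = 1968 N·m.
Under the same torque, τ_max = 16T/(πd³) is largest where d is smallest — segment AB (d = 45.7 mm).
τ_max = 16·1968/(π·(0.0457)³) = 1.050×10^8 Pa.

105 MPa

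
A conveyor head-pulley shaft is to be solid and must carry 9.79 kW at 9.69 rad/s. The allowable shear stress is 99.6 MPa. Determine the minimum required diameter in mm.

ω = 9.69 rad/s, so T = P/ω = 9.79×10³ / 9.690 = 1010 N·m.
For a solid shaft τ_max = 16T/(πd³), so d = (16T/(π τ_allow))^(1/3) = (16·1010/(π·9.96×10^7))^(1/3) = 0.03724 m.

37.2 mm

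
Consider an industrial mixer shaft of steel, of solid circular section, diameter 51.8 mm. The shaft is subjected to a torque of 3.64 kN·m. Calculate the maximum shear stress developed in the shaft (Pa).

J = πd⁴/32 = π(0.0518)⁴/32 = 7.068×10^-7 m⁴.
τ_max = T·r/J = 3640 × 0.0259 / 7.068×10^-7 = 1.334×10^8 Pa.

1.33e8 Pa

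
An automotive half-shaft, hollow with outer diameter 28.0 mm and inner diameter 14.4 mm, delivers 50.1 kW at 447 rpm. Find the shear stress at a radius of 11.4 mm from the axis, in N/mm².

217 N/mm²

ω = 2π·447/60 = 46.81 rad/s, so T = P/ω = 50.1×10³ / 46.81 = 1070 N·m.
J = π(d_o⁴ − d_i⁴)/32 = π(0.0280⁴ − 0.0144⁴)/32 = 5.612×10^-8 m⁴.
Shear stress varies linearly with radius: τ = T·r/J = 1070 × 0.0114 / 5.612×10^-8 = 2.174×10^8 Pa.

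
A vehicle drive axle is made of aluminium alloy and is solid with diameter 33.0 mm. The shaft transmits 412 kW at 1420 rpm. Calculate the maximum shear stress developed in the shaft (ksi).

ω = 2π·1420/60 = 148.7 rad/s, so T = P/ω = 412×10³ / 148.7 = 2771 N·m.
J = πd⁴/32 = π(0.0330)⁴/32 = 1.164×10^-7 m⁴.
τ_max = T·r/J = 2771 × 0.0165 / 1.164×10^-7 = 3.927×10^8 Pa.

56.9 ksi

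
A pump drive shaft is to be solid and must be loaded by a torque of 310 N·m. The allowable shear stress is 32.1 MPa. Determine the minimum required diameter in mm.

36.6 mm

For a solid shaft τ_max = 16T/(πd³), so d = (16T/(π τ_allow))^(1/3) = (16·310.0/(π·3.21×10^7))^(1/3) = 0.03664 m.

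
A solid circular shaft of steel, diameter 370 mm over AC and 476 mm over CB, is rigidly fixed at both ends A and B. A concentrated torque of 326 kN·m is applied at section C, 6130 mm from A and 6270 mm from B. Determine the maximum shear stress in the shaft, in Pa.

1.12e7 Pa

Compatibility: T_A·a/J_AC = T_B·b/J_CB with T_A + T_B = T₀.
J_AC = 1.84×10^-3 m⁴, J_CB = 5.04×10^-3 m⁴, so T_A = T₀·(J_AC/a)/((J_AC/a)+(J_CB/b)) = 88630 N·m, T_B = 237400 N·m.
τ in each portion: τ_AC = 8.91×10^6 Pa, τ_CB = 1.12×10^7 Pa; maximum is in CB.
τ_max = T_CB·r/J = 237400·0.238/5.04×10^-3 = 1.121×10^7 Pa.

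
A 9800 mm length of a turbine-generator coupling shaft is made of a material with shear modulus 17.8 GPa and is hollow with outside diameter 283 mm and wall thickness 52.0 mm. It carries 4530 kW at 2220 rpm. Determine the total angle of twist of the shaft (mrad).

ω = 2π·2220/60 = 232.5 rad/s, so T = P/ω = 4530×10³ / 232.5 = 19490 N·m.
J = π(d_o⁴ − d_i⁴)/32 = π(0.283⁴ − 0.179⁴)/32 = 5.289×10^-4 m⁴.
θ = T·L/(G·J) = 19490 × 9.80 / (17.8×10⁹ × 5.289×10^-4) = 0.02028 rad.

20.3 mrad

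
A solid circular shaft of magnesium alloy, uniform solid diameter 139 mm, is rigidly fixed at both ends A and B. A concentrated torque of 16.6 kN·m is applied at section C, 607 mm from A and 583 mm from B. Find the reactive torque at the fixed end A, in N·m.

8130 N·m

With uniform GJ and both ends fixed, compatibility θ_AC = θ_CB gives T_A·a = T_B·b, together with T_A + T_B = T₀.
T_A = T₀·b/(a+b) = 16600·583/1190 = 8133 N·m; T_B = 8467 N·m.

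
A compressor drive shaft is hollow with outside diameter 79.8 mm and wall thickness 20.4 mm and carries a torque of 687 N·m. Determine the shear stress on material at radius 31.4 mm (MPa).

J = π(d_o⁴ − d_i⁴)/32 = π(0.0798⁴ − 0.0390⁴)/32 = 3.754×10^-6 m⁴.
Shear stress varies linearly with radius: τ = T·r/J = 687.0 × 0.0314 / 3.754×10^-6 = 5.746×10^6 Pa.

5.75 MPa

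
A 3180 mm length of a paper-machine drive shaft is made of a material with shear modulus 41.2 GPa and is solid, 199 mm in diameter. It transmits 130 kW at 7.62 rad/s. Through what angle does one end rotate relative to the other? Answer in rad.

0.00855 rad

ω = 7.62 rad/s, so T = P/ω = 130×10³ / 7.620 = 17060 N·m.
J = πd⁴/32 = π(0.199)⁴/32 = 1.540×10^-4 m⁴.
θ = T·L/(G·J) = 17060 × 3.18 / (41.2×10⁹ × 1.540×10^-4) = 8.553×10^-3 rad.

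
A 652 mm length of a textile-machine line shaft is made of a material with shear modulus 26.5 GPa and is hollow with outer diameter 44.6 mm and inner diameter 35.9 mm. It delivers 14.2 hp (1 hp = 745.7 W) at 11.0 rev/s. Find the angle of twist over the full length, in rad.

ω = 2π·11.0 = 69.12 rad/s, so T = P/ω = 14.2×745.7 / 69.12 = 153.2 N·m.
J = π(d_o⁴ − d_i⁴)/32 = π(0.0446⁴ − 0.0359⁴)/32 = 2.254×10^-7 m⁴.
θ = T·L/(G·J) = 153.2 × 0.652 / (26.5×10⁹ × 2.254×10^-7) = 0.01672 rad.

0.0167 rad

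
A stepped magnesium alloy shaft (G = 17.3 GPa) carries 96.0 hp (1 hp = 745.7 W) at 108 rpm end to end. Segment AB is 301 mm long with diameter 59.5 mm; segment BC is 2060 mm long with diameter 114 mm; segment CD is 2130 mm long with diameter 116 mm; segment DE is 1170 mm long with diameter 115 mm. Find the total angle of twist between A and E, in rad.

0.204 rad

ω = 2π·108/60 = 11.31 rad/s, so T = P/ω = 96.0×745.7 / 11.31 = 6330 N·m.
J_AB = π(0.0595)⁴/32 = 1.23×10^-6 m⁴; J_BC = π(0.114)⁴/32 = 1.66×10^-5 m⁴; J_CD = π(0.116)⁴/32 = 1.78×10^-5 m⁴; J_DE = π(0.115)⁴/32 = 1.72×10^-5 m⁴.
θ = (T/G)·Σ L_i/J_i = (6330/17.3×10⁹)·(0.301/1.23×10^-6 + 2.06/1.66×10^-5 + 2.13/1.78×10^-5 + 1.17/1.72×10^-5) = 0.2037 rad.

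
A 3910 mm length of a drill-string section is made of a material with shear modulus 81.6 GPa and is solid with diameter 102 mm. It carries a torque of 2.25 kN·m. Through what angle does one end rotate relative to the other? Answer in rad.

J = πd⁴/32 = π(0.102)⁴/32 = 1.063×10^-5 m⁴.
θ = T·L/(G·J) = 2250 × 3.91 / (81.6×10⁹ × 1.063×10^-5) = 0.01015 rad.

0.0101 rad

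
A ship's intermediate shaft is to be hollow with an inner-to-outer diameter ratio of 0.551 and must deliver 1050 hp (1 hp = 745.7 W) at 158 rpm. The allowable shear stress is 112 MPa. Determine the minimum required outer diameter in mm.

ω = 2π·158/60 = 16.55 rad/s, so T = P/ω = 1050×745.7 / 16.55 = 47320 N·m.
For a hollow shaft with d_i/d_o = 0.551: τ_max = 16T/(π d_o³ (1−k⁴)), so d_o = [16T/(π τ_allow (1−k⁴))]^(1/3) = [16·47320/(π·1.12×10^8·0.9078)]^(1/3) = 0.1333 m.

133 mm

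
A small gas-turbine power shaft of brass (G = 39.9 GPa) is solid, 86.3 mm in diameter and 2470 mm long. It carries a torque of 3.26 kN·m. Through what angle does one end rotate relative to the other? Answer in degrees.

J = πd⁴/32 = π(0.0863)⁴/32 = 5.446×10^-6 m⁴.
θ = T·L/(G·J) = 3260 × 2.47 / (39.9×10⁹ × 5.446×10^-6) = 0.03706 rad.

2.12°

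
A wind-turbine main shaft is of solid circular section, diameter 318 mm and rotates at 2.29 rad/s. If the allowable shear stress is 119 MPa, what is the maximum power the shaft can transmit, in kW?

J = πd⁴/32 = π(0.318)⁴/32 = 1.004×10^-3 m⁴.
T_max = τ_allow·J/r = 1.19×10^8 × 1.004×10^-3 / 0.159 = 751400 N·m.
ω = 2.29 rad/s, so P_max = T_max·ω = 1.721×10^6 W.

1720 kW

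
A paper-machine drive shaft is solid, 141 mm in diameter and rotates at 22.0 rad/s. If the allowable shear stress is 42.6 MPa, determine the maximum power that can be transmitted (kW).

516 kW

J = πd⁴/32 = π(0.141)⁴/32 = 3.880×10^-5 m⁴.
T_max = τ_allow·J/r = 4.26×10^7 × 3.880×10^-5 / 0.0705 = 23450 N·m.
ω = 22.0 rad/s, so P_max = T_max·ω = 5.158×10^5 W.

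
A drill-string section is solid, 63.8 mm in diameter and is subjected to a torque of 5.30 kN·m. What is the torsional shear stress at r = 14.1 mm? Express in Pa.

4.59e7 Pa

J = πd⁴/32 = π(0.0638)⁴/32 = 1.627×10^-6 m⁴.
Shear stress varies linearly with radius: τ = T·r/J = 5300 × 0.0141 / 1.627×10^-6 = 4.594×10^7 Pa.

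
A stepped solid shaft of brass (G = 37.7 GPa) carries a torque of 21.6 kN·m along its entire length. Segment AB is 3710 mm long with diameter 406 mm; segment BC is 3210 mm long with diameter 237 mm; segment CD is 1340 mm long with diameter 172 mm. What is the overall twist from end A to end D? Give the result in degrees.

0.898°

J_AB = π(0.406)⁴/32 = 2.67×10^-3 m⁴; J_BC = π(0.237)⁴/32 = 3.10×10^-4 m⁴; J_CD = π(0.172)⁴/32 = 8.59×10^-5 m⁴.
θ = (T/G)·Σ L_i/J_i = (21600/37.7×10⁹)·(3.71/2.67×10^-3 + 3.21/3.10×10^-4 + 1.34/8.59×10^-5) = 0.01567 rad.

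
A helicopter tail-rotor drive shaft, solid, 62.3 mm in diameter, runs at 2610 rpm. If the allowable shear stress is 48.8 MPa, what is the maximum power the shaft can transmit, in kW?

633 kW

J = πd⁴/32 = π(0.0623)⁴/32 = 1.479×10^-6 m⁴.
T_max = τ_allow·J/r = 4.88×10^7 × 1.479×10^-6 / 0.0311 = 2317 N·m.
ω = 2π·2610/60 = 273.3 rad/s, so P_max = T_max·ω = 6.333×10^5 W.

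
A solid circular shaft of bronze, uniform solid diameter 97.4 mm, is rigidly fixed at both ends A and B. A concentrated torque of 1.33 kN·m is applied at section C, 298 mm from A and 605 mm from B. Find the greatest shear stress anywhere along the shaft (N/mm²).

With uniform GJ and both ends fixed, compatibility θ_AC = θ_CB gives T_A·a = T_B·b, together with T_A + T_B = T₀.
T_A = T₀·b/(a+b) = 1330·605/903.0 = 891.1 N·m; T_B = 438.9 N·m.
τ in each portion: τ_AC = 4.91×10^6 Pa, τ_CB = 2.42×10^6 Pa; maximum is in AC.
τ_max = T_AC·r/J = 891.1·0.0487/8.84×10^-6 = 4.911×10^6 Pa.

4.91 N/mm²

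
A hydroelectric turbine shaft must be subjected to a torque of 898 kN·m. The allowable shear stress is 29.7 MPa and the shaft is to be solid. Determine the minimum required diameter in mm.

536 mm

For a solid shaft τ_max = 16T/(πd³), so d = (16T/(π τ_allow))^(1/3) = (16·898000/(π·2.97×10^7))^(1/3) = 0.5360 m.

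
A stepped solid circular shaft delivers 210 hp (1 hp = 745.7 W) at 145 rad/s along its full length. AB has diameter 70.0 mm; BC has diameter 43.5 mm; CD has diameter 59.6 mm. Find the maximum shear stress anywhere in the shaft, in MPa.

66.8 MPa

ω = 145 rad/s, so T = P/ω = 210×745.7 / 145.0 = 1080 N·m.
Under the same torque, τ_max = 16T/(πd³) is largest where d is smallest — segment BC (d = 43.5 mm).
τ_max = 16·1080/(π·(0.0435)³) = 6.682×10^7 Pa.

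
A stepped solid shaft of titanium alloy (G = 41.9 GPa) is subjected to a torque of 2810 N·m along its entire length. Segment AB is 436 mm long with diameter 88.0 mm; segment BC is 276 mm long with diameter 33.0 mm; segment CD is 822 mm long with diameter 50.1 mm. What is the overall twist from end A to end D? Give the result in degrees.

14.5°

J_AB = π(0.0880)⁴/32 = 5.89×10^-6 m⁴; J_BC = π(0.0330)⁴/32 = 1.16×10^-7 m⁴; J_CD = π(0.0501)⁴/32 = 6.19×10^-7 m⁴.
θ = (T/G)·Σ L_i/J_i = (2810/41.9×10⁹)·(0.436/5.89×10^-6 + 0.276/1.16×10^-7 + 0.822/6.19×10^-7) = 0.2531 rad.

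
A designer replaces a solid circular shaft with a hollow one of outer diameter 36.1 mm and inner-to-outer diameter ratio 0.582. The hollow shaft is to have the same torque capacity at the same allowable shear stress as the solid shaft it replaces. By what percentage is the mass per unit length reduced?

28.3 %

Equal τ_max and T ⇒ the solid shaft needs d_s³ = d_o³(1−k⁴), so d_s = 36.1·(1−0.582⁴)^(1/3) = 34.66 mm.
Area ratio A_h/A_s = d_o²(1−k²)/d_s² = (1−k²)/(1−k⁴)^(2/3) = 0.7172.
Mass saving = 1 − 0.7172 = 28.3 %.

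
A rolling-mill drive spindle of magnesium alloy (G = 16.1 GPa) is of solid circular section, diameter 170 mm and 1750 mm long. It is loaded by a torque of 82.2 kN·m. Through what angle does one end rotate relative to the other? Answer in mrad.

J = πd⁴/32 = π(0.170)⁴/32 = 8.200×10^-5 m⁴.
θ = T·L/(G·J) = 82200 × 1.75 / (16.1×10⁹ × 8.200×10^-5) = 0.1090 rad.

109 mrad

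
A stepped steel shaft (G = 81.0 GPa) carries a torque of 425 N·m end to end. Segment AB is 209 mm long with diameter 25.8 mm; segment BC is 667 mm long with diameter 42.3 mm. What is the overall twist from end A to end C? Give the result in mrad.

36.3 mrad

J_AB = π(0.0258)⁴/32 = 4.35×10^-8 m⁴; J_BC = π(0.0423)⁴/32 = 3.14×10^-7 m⁴.
θ = (T/G)·Σ L_i/J_i = (425.0/81.0×10⁹)·(0.209/4.35×10^-8 + 0.667/3.14×10^-7) = 0.03634 rad.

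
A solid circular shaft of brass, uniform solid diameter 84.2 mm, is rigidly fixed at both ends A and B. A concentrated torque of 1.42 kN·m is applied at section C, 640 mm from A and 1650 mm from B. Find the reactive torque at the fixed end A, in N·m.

1020 N·m

With uniform GJ and both ends fixed, compatibility θ_AC = θ_CB gives T_A·a = T_B·b, together with T_A + T_B = T₀.
T_A = T₀·b/(a+b) = 1420·1650/2290 = 1023 N·m; T_B = 396.9 N·m.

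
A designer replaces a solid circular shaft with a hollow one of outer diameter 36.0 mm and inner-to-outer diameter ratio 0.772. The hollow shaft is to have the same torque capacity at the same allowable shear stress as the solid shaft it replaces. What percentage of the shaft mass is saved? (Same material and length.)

45.9 %

Equal τ_max and T ⇒ the solid shaft needs d_s³ = d_o³(1−k⁴), so d_s = 36.0·(1−0.772⁴)^(1/3) = 31.10 mm.
Area ratio A_h/A_s = d_o²(1−k²)/d_s² = (1−k²)/(1−k⁴)^(2/3) = 0.5413.
Mass saving = 1 − 0.5413 = 45.9 %.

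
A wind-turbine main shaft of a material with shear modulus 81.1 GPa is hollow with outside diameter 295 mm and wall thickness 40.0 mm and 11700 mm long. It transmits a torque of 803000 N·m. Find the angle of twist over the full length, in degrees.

12.4°

J = π(d_o⁴ − d_i⁴)/32 = π(0.295⁴ − 0.215⁴)/32 = 5.337×10^-4 m⁴.
θ = T·L/(G·J) = 803000 × 11.7 / (81.1×10⁹ × 5.337×10^-4) = 0.2170 rad.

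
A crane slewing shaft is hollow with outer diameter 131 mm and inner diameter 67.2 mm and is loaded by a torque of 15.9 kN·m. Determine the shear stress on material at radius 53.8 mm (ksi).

4.61 ksi

J = π(d_o⁴ − d_i⁴)/32 = π(0.131⁴ − 0.0672⁴)/32 = 2.691×10^-5 m⁴.
Shear stress varies linearly with radius: τ = T·r/J = 15900 × 0.0538 / 2.691×10^-5 = 3.179×10^7 Pa.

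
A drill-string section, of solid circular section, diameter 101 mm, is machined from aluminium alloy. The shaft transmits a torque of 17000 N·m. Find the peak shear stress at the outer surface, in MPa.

J = πd⁴/32 = π(0.101)⁴/32 = 1.022×10^-5 m⁴.
τ_max = T·r/J = 17000 × 0.0505 / 1.022×10^-5 = 8.403×10^7 Pa.

84.0 MPa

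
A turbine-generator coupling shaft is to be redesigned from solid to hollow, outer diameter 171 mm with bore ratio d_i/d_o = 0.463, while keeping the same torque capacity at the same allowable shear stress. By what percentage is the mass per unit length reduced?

Equal τ_max and T ⇒ the solid shaft needs d_s³ = d_o³(1−k⁴), so d_s = 171·(1−0.463⁴)^(1/3) = 168.3 mm.
Area ratio A_h/A_s = d_o²(1−k²)/d_s² = (1−k²)/(1−k⁴)^(2/3) = 0.8107.
Mass saving = 1 − 0.8107 = 18.9 %.

18.9 %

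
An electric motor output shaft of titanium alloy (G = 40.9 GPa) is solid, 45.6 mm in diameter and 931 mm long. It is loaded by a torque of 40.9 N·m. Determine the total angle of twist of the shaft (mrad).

2.19 mrad

J = πd⁴/32 = π(0.0456)⁴/32 = 4.245×10^-7 m⁴.
θ = T·L/(G·J) = 40.90 × 0.931 / (40.9×10⁹ × 4.245×10^-7) = 2.193×10^-3 rad.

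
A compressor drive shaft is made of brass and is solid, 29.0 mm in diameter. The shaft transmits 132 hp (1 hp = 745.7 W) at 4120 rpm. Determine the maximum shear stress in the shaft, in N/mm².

47.6 N/mm²

ω = 2π·4120/60 = 431.4 rad/s, so T = P/ω = 132×745.7 / 431.4 = 228.1 N·m.
J = πd⁴/32 = π(0.0290)⁴/32 = 6.944×10^-8 m⁴.
τ_max = T·r/J = 228.1 × 0.0145 / 6.944×10^-8 = 4.764×10^7 Pa.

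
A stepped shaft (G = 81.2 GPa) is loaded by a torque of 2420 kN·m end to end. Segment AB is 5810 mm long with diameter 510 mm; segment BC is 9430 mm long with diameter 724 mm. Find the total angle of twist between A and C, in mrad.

36.5 mrad

J_AB = π(0.510)⁴/32 = 6.64×10^-3 m⁴; J_BC = π(0.724)⁴/32 = 0.0270 m⁴.
θ = (T/G)·Σ L_i/J_i = (2.420e6/81.2×10⁹)·(5.81/6.64×10^-3 + 9.43/0.0270) = 0.03649 rad.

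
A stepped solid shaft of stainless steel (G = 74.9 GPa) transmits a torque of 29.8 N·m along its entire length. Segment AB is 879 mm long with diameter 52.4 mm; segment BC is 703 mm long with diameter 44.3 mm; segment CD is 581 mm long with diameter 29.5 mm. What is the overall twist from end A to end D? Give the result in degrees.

0.248°

J_AB = π(0.0524)⁴/32 = 7.40×10^-7 m⁴; J_BC = π(0.0443)⁴/32 = 3.78×10^-7 m⁴; J_CD = π(0.0295)⁴/32 = 7.44×10^-8 m⁴.
θ = (T/G)·Σ L_i/J_i = (29.80/74.9×10⁹)·(0.879/7.40×10^-7 + 0.703/3.78×10^-7 + 0.581/7.44×10^-8) = 4.321×10^-3 rad.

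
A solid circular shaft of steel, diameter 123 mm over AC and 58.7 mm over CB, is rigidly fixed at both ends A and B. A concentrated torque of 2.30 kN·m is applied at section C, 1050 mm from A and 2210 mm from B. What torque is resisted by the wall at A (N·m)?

Compatibility: T_A·a/J_AC = T_B·b/J_CB with T_A + T_B = T₀.
J_AC = 2.25×10^-5 m⁴, J_CB = 1.17×10^-6 m⁴, so T_A = T₀·(J_AC/a)/((J_AC/a)+(J_CB/b)) = 2245 N·m, T_B = 55.32 N·m.

2240 N·m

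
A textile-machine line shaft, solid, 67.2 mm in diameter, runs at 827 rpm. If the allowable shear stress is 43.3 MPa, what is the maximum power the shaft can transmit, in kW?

J = πd⁴/32 = π(0.0672)⁴/32 = 2.002×10^-6 m⁴.
T_max = τ_allow·J/r = 4.33×10^7 × 2.002×10^-6 / 0.0336 = 2580 N·m.
ω = 2π·827/60 = 86.60 rad/s, so P_max = T_max·ω = 2.234×10^5 W.

223 kW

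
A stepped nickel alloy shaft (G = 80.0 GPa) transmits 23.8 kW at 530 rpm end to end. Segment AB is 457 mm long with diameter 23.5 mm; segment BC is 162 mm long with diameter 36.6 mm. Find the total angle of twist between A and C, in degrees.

4.97°

ω = 2π·530/60 = 55.50 rad/s, so T = P/ω = 23.8×10³ / 55.50 = 428.8 N·m.
J_AB = π(0.0235)⁴/32 = 2.99×10^-8 m⁴; J_BC = π(0.0366)⁴/32 = 1.76×10^-7 m⁴.
θ = (T/G)·Σ L_i/J_i = (428.8/80.0×10⁹)·(0.457/2.99×10^-8 + 0.162/1.76×10^-7) = 0.08674 rad.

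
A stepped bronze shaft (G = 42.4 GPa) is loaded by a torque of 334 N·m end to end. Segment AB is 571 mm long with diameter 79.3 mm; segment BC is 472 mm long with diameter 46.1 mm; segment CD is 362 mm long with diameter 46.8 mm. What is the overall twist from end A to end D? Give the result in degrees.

J_AB = π(0.0793)⁴/32 = 3.88×10^-6 m⁴; J_BC = π(0.0461)⁴/32 = 4.43×10^-7 m⁴; J_CD = π(0.0468)⁴/32 = 4.71×10^-7 m⁴.
θ = (T/G)·Σ L_i/J_i = (334.0/42.4×10⁹)·(0.571/3.88×10^-6 + 0.472/4.43×10^-7 + 0.362/4.71×10^-7) = 0.01560 rad.

0.894°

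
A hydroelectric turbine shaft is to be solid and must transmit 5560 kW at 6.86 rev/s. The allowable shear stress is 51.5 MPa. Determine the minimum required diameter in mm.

234 mm

ω = 2π·6.86 = 43.10 rad/s, so T = P/ω = 5560×10³ / 43.10 = 129000 N·m.
For a solid shaft τ_max = 16T/(πd³), so d = (16T/(π τ_allow))^(1/3) = (16·129000/(π·5.15×10^7))^(1/3) = 0.2337 m.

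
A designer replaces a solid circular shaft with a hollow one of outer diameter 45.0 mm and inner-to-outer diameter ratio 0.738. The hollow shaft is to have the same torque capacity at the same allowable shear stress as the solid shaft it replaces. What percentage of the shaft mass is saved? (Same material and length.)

42.4 %

Equal τ_max and T ⇒ the solid shaft needs d_s³ = d_o³(1−k⁴), so d_s = 45.0·(1−0.738⁴)^(1/3) = 40.02 mm.
Area ratio A_h/A_s = d_o²(1−k²)/d_s² = (1−k²)/(1−k⁴)^(2/3) = 0.5757.
Mass saving = 1 − 0.5757 = 42.4 %.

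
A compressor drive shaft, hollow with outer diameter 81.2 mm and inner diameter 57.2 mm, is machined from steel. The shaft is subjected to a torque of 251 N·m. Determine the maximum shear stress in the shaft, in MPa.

3.17 MPa

J = π(d_o⁴ − d_i⁴)/32 = π(0.0812⁴ − 0.0572⁴)/32 = 3.217×10^-6 m⁴.
τ_max = T·r/J = 251.0 × 0.0406 / 3.217×10^-6 = 3.168×10^6 Pa.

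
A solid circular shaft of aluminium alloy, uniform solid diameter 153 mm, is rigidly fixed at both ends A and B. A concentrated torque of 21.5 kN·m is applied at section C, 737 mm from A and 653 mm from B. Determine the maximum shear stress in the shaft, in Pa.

1.62e7 Pa

With uniform GJ and both ends fixed, compatibility θ_AC = θ_CB gives T_A·a = T_B·b, together with T_A + T_B = T₀.
T_A = T₀·b/(a+b) = 21500·653/1390 = 10100 N·m; T_B = 11400 N·m.
τ in each portion: τ_AC = 1.44×10^7 Pa, τ_CB = 1.62×10^7 Pa; maximum is in CB.
τ_max = T_CB·r/J = 11400·0.0765/5.38×10^-5 = 1.621×10^7 Pa.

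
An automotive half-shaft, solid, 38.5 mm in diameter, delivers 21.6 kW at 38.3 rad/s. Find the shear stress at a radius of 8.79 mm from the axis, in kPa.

23000 kPa

ω = 38.3 rad/s, so T = P/ω = 21.6×10³ / 38.30 = 564.0 N·m.
J = πd⁴/32 = π(0.0385)⁴/32 = 2.157×10^-7 m⁴.
Shear stress varies linearly with radius: τ = T·r/J = 564.0 × 0.00879 / 2.157×10^-7 = 2.298×10^7 Pa.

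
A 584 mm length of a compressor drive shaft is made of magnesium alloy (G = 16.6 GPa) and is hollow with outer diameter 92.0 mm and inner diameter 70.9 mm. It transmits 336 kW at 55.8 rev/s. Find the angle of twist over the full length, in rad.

0.00741 rad

ω = 2π·55.8 = 350.6 rad/s, so T = P/ω = 336×10³ / 350.6 = 958.4 N·m.
J = π(d_o⁴ − d_i⁴)/32 = π(0.0920⁴ − 0.0709⁴)/32 = 4.552×10^-6 m⁴.
θ = T·L/(G·J) = 958.4 × 0.584 / (16.6×10⁹ × 4.552×10^-6) = 7.406×10^-3 rad.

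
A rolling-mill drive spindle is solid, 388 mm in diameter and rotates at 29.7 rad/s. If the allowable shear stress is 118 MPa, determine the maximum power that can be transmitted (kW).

40200 kW

J = πd⁴/32 = π(0.388)⁴/32 = 2.225×10^-3 m⁴.
T_max = τ_allow·J/r = 1.18×10^8 × 2.225×10^-3 / 0.194 = 1.353e6 N·m.
ω = 29.7 rad/s, so P_max = T_max·ω = 4.019×10^7 W.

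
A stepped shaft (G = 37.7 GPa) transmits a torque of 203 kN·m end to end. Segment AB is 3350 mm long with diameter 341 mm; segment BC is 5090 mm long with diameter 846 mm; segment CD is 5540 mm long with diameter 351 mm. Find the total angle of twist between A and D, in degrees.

1.96°

J_AB = π(0.341)⁴/32 = 1.33×10^-3 m⁴; J_BC = π(0.846)⁴/32 = 0.0503 m⁴; J_CD = π(0.351)⁴/32 = 1.49×10^-3 m⁴.
θ = (T/G)·Σ L_i/J_i = (203000/37.7×10⁹)·(3.35/1.33×10^-3 + 5.09/0.0503 + 5.54/1.49×10^-3) = 0.03415 rad.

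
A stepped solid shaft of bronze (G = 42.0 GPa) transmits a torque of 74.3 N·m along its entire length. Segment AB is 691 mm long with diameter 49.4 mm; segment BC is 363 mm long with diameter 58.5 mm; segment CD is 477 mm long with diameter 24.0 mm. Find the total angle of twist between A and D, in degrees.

J_AB = π(0.0494)⁴/32 = 5.85×10^-7 m⁴; J_BC = π(0.0585)⁴/32 = 1.15×10^-6 m⁴; J_CD = π(0.0240)⁴/32 = 3.26×10^-8 m⁴.
θ = (T/G)·Σ L_i/J_i = (74.30/42.0×10⁹)·(0.691/5.85×10^-7 + 0.363/1.15×10^-6 + 0.477/3.26×10^-8) = 0.02856 rad.

1.64°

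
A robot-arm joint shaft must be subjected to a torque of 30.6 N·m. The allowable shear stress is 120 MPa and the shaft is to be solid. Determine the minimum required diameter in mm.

10.9 mm

For a solid shaft τ_max = 16T/(πd³), so d = (16T/(π τ_allow))^(1/3) = (16·30.60/(π·1.20×10^8))^(1/3) = 0.01091 m.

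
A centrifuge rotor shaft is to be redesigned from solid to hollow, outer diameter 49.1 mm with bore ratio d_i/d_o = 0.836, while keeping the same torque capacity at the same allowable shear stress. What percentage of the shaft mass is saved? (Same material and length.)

Equal τ_max and T ⇒ the solid shaft needs d_s³ = d_o³(1−k⁴), so d_s = 49.1·(1−0.836⁴)^(1/3) = 39.27 mm.
Area ratio A_h/A_s = d_o²(1−k²)/d_s² = (1−k²)/(1−k⁴)^(2/3) = 0.4708.
Mass saving = 1 − 0.4708 = 52.9 %.

52.9 %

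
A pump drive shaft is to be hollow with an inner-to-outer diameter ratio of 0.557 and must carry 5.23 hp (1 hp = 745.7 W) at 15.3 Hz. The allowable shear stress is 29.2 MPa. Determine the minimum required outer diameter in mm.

19.9 mm

ω = 2π·15.3 = 96.13 rad/s, so T = P/ω = 5.23×745.7 / 96.13 = 40.57 N·m.
For a hollow shaft with d_i/d_o = 0.557: τ_max = 16T/(π d_o³ (1−k⁴)), so d_o = [16T/(π τ_allow (1−k⁴))]^(1/3) = [16·40.57/(π·2.92×10^7·0.9037)]^(1/3) = 0.01986 m.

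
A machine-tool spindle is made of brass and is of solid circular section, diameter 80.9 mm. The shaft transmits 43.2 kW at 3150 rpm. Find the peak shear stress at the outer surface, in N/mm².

ω = 2π·3150/60 = 329.9 rad/s, so T = P/ω = 43.2×10³ / 329.9 = 131.0 N·m.
J = πd⁴/32 = π(0.0809)⁴/32 = 4.205×10^-6 m⁴.
τ_max = T·r/J = 131.0 × 0.0404 / 4.205×10^-6 = 1.260×10^6 Pa.

1.26 N/mm²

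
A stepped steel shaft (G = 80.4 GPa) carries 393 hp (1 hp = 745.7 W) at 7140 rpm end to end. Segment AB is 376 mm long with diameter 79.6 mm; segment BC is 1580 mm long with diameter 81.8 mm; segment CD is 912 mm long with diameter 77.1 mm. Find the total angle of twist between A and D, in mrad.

3.50 mrad

ω = 2π·7140/60 = 747.7 rad/s, so T = P/ω = 393×745.7 / 747.7 = 391.9 N·m.
J_AB = π(0.0796)⁴/32 = 3.94×10^-6 m⁴; J_BC = π(0.0818)⁴/32 = 4.40×10^-6 m⁴; J_CD = π(0.0771)⁴/32 = 3.47×10^-6 m⁴.
θ = (T/G)·Σ L_i/J_i = (391.9/80.4×10⁹)·(0.376/3.94×10^-6 + 1.58/4.40×10^-6 + 0.912/3.47×10^-6) = 3.499×10^-3 rad.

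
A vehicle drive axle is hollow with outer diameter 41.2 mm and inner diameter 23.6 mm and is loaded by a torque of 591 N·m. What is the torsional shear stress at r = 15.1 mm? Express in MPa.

J = π(d_o⁴ − d_i⁴)/32 = π(0.0412⁴ − 0.0236⁴)/32 = 2.524×10^-7 m⁴.
Shear stress varies linearly with radius: τ = T·r/J = 591.0 × 0.0151 / 2.524×10^-7 = 3.535×10^7 Pa.

35.4 MPa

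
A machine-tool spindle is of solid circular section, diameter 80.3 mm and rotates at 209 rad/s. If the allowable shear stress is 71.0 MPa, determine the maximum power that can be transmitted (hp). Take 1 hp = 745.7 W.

2020 hp

J = πd⁴/32 = π(0.0803)⁴/32 = 4.082×10^-6 m⁴.
T_max = τ_allow·J/r = 7.10×10^7 × 4.082×10^-6 / 0.0401 = 7218 N·m.
ω = 209 rad/s, so P_max = T_max·ω = 1.509×10^6 W.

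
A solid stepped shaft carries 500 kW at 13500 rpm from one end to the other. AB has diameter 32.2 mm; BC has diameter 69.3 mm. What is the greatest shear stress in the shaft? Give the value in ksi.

ω = 2π·13500/60 = 1414 rad/s, so T = P/ω = 500×10³ / 1414 = 353.7 N·m.
Under the same torque, τ_max = 16T/(πd³) is largest where d is smallest — segment AB (d = 32.2 mm).
τ_max = 16·353.7/(π·(0.0322)³) = 5.395×10^7 Pa.

7.83 ksi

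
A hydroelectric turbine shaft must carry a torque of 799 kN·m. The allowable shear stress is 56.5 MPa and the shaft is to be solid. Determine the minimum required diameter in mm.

For a solid shaft τ_max = 16T/(πd³), so d = (16T/(π τ_allow))^(1/3) = (16·799000/(π·5.65×10^7))^(1/3) = 0.4161 m.

416 mm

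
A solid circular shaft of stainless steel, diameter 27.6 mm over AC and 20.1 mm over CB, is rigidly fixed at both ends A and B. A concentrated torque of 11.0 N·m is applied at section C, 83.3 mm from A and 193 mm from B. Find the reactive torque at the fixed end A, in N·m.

9.81 N·m

Compatibility: T_A·a/J_AC = T_B·b/J_CB with T_A + T_B = T₀.
J_AC = 5.70×10^-8 m⁴, J_CB = 1.60×10^-8 m⁴, so T_A = T₀·(J_AC/a)/((J_AC/a)+(J_CB/b)) = 9.809 N·m, T_B = 1.191 N·m.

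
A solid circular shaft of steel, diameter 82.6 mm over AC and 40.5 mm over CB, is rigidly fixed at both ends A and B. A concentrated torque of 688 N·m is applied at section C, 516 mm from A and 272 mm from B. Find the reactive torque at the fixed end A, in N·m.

Compatibility: T_A·a/J_AC = T_B·b/J_CB with T_A + T_B = T₀.
J_AC = 4.57×10^-6 m⁴, J_CB = 2.64×10^-7 m⁴, so T_A = T₀·(J_AC/a)/((J_AC/a)+(J_CB/b)) = 620.0 N·m, T_B = 67.98 N·m.

620 N·m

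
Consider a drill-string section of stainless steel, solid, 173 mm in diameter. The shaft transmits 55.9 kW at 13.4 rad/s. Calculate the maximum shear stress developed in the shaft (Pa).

4.10e6 Pa

ω = 13.4 rad/s, so T = P/ω = 55.9×10³ / 13.40 = 4172 N·m.
J = πd⁴/32 = π(0.173)⁴/32 = 8.794×10^-5 m⁴.
τ_max = T·r/J = 4172 × 0.0865 / 8.794×10^-5 = 4.103×10^6 Pa.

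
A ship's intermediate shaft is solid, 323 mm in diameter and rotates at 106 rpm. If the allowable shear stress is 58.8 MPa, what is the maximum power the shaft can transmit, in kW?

J = πd⁴/32 = π(0.323)⁴/32 = 1.069×10^-3 m⁴.
T_max = τ_allow·J/r = 5.88×10^7 × 1.069×10^-3 / 0.162 = 389100 N·m.
ω = 2π·106/60 = 11.10 rad/s, so P_max = T_max·ω = 4.319×10^6 W.

4320 kW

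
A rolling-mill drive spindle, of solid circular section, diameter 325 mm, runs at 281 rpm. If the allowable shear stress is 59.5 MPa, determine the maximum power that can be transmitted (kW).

J = πd⁴/32 = π(0.325)⁴/32 = 1.095×10^-3 m⁴.
T_max = τ_allow·J/r = 5.95×10^7 × 1.095×10^-3 / 0.163 = 401000 N·m.
ω = 2π·281/60 = 29.43 rad/s, so P_max = T_max·ω = 1.180×10^7 W.

11800 kW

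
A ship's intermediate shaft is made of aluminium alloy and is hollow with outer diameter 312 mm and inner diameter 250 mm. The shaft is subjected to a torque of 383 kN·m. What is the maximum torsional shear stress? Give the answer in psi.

J = π(d_o⁴ − d_i⁴)/32 = π(0.312⁴ − 0.250⁴)/32 = 5.468×10^-4 m⁴.
τ_max = T·r/J = 383000 × 0.156 / 5.468×10^-4 = 1.093×10^8 Pa.

15800 psi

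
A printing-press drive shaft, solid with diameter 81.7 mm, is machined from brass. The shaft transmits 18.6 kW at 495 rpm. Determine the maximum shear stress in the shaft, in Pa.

3.35e6 Pa

ω = 2π·495/60 = 51.84 rad/s, so T = P/ω = 18.6×10³ / 51.84 = 358.8 N·m.
J = πd⁴/32 = π(0.0817)⁴/32 = 4.374×10^-6 m⁴.
τ_max = T·r/J = 358.8 × 0.0409 / 4.374×10^-6 = 3.351×10^6 Pa.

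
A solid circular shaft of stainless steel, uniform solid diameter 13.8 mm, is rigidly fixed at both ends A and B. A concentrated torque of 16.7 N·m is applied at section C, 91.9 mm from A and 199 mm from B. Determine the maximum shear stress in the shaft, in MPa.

With uniform GJ and both ends fixed, compatibility θ_AC = θ_CB gives T_A·a = T_B·b, together with T_A + T_B = T₀.
T_A = T₀·b/(a+b) = 16.70·199/290.9 = 11.42 N·m; T_B = 5.276 N·m.
τ in each portion: τ_AC = 2.21×10^7 Pa, τ_CB = 1.02×10^7 Pa; maximum is in AC.
τ_max = T_AC·r/J = 11.42·0.00690/3.56×10^-9 = 2.214×10^7 Pa.

22.1 MPa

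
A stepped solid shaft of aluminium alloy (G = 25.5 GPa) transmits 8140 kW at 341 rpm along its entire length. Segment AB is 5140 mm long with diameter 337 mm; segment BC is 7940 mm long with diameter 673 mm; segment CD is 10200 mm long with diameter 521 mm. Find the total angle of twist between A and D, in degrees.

3.00°

ω = 2π·341/60 = 35.71 rad/s, so T = P/ω = 8140×10³ / 35.71 = 228000 N·m.
J_AB = π(0.337)⁴/32 = 1.27×10^-3 m⁴; J_BC = π(0.673)⁴/32 = 0.0201 m⁴; J_CD = π(0.521)⁴/32 = 7.23×10^-3 m⁴.
θ = (T/G)·Σ L_i/J_i = (228000/25.5×10⁹)·(5.14/1.27×10^-3 + 7.94/0.0201 + 10.2/7.23×10^-3) = 0.05242 rad.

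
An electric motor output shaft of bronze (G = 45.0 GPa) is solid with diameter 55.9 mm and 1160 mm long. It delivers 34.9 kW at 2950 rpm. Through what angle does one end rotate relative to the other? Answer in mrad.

ω = 2π·2950/60 = 308.9 rad/s, so T = P/ω = 34.9×10³ / 308.9 = 113.0 N·m.
J = πd⁴/32 = π(0.0559)⁴/32 = 9.586×10^-7 m⁴.
θ = T·L/(G·J) = 113.0 × 1.16 / (45.0×10⁹ × 9.586×10^-7) = 3.038×10^-3 rad.

3.04 mrad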